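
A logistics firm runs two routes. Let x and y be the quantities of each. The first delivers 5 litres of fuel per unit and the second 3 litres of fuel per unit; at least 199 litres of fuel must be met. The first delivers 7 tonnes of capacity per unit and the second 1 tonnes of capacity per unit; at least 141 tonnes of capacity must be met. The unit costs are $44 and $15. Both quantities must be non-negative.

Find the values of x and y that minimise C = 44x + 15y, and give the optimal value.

x = 14, y = 43, minimum C = 1261

Corner points and C = 44x + 15y:
  (0, 141) → C = 2115
  (199/5, 0) → C = 8756/5
  (14, 43) → C = 1261
The feasible region is unbounded (it extends along (0, 1), (1, 0)), but C strictly increases along every unbounded feasible direction, so there is no improving ray and the minimum is attained at a vertex.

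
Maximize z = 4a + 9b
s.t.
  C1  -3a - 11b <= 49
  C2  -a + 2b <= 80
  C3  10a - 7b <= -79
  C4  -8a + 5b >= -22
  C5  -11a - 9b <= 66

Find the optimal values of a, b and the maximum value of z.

Extreme points and z = 4a + 9b:
  (402/13, 721/13) → z = 8097/13
  (-852/31, 814/31) → z = 3918/31
  (-1173/167, 209/167) → z = -2811/167

a = 402/13, b = 721/13, maximum z = 8097/13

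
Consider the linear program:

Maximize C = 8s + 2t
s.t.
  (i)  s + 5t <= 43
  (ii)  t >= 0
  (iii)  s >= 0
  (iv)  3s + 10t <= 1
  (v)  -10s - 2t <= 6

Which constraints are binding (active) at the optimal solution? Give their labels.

Feasible corners and C = 8s + 2t:
  (0, 0) → C = 0
  (1/3, 0) → C = 8/3
  (0, 1/10) → C = 1/5

The maximum is at (1/3, 0). Substituting into each constraint, equality holds for (ii) and (iv); the remaining constraints have slack.

(ii) and (iv)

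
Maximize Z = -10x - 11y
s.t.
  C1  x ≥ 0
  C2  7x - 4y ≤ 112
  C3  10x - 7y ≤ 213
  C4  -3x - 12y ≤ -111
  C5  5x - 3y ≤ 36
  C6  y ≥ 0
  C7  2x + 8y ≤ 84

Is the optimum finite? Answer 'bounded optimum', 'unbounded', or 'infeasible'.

bounded optimum

Extreme points and Z = -10x - 11y:
  (0, 37/4) → Z = -407/4
  (0, 21/2) → Z = -231/2
  (255/23, 149/23) → Z = -4189/23
  (270/23, 174/23) → Z = -4614/23
The feasible region has finitely many vertices and no improving ray; the maximum is -407/4 at (0, 37/4).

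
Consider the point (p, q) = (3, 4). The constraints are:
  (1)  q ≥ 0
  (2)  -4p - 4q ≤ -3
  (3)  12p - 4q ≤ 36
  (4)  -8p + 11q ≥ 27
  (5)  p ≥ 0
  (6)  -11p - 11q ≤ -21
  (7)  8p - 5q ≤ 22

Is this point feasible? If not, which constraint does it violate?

Constraint (4): -8p + 11q = 20, which is not ≥ 27. All other constraints are satisfied.

not feasible — violates (4)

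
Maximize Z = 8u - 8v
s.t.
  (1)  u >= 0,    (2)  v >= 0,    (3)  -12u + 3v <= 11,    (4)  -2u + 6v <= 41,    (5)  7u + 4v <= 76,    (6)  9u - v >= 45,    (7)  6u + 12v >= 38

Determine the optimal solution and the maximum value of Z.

u = 76/7, v = 0, maximum Z = 608/7

Vertices and Z = 8u - 8v:
  (76/7, 0) → Z = 608/7
  (19/3, 0) → Z = 152/3
  (256/43, 369/43) → Z = -904/43
  (289/57, 12/19) → Z = 2024/57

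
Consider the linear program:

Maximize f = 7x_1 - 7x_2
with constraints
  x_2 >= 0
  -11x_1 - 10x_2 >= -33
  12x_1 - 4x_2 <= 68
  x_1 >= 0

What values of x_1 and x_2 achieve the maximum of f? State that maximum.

x_1 = 3, x_2 = 0, maximum f = 21

At the optimal vertex, x_2 = 0 and -11x_1 - 10x_2 = -33.
Solving simultaneously gives x_1 = 3, x_2 = 0.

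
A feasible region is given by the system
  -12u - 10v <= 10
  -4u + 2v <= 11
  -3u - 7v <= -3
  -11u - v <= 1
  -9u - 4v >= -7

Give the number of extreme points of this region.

3

Intersecting each pair of boundary lines and keeping only the points that satisfy every inequality leaves:
  (-5/37, 18/37)
  (37/51, 2/17)
  (-11/35, 86/35)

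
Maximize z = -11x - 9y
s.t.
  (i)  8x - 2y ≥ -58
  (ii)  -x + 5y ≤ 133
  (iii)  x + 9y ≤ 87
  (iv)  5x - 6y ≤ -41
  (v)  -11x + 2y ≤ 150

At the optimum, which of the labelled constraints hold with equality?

(i) and (iv)

Extreme points and z = -11x - 9y:
  (-174/37, 377/37) → z = -1479/37
  (-7, 1) → z = 68
  (3, 28/3) → z = -117

The maximum is at (-7, 1). Substituting into each constraint, equality holds for (i) and (iv); the remaining constraints have slack.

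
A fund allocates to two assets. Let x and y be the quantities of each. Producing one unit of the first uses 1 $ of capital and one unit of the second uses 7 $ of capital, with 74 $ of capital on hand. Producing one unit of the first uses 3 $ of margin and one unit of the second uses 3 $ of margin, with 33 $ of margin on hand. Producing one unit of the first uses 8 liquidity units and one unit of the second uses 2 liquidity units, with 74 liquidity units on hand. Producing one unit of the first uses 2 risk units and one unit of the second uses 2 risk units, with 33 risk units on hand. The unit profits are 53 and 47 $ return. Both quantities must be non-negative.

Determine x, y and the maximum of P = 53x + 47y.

x = 26/3, y = 7/3, maximum P = 569

Corner points and P = 53x + 47y:
  (0, 0) → P = 0
  (0, 74/7) → P = 3478/7
  (37/4, 0) → P = 1961/4
  (1/2, 21/2) → P = 520
  (26/3, 7/3) → P = 569

The binding constraints are 3x + 3y = 33 and 8x + 2y = 74.
Solving simultaneously gives x = 26/3, y = 7/3.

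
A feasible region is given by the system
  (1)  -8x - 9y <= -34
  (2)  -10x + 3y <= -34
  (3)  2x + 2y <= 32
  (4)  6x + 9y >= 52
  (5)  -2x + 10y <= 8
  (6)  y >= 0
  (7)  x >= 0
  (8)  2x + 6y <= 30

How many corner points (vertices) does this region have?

The feasible vertices (each the meet of two boundaries and inside every other half-plane) are:
  (224/39, 76/39)
  (26/3, 0)
  (63/8, 19/8)
  (15, 0)

4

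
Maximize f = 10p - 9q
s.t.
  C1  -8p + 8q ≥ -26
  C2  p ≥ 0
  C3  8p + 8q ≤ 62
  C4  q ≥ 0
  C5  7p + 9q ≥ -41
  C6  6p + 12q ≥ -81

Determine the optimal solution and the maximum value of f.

p = 11/2, q = 9/4, maximum f = 139/4

Corner points and f = 10p - 9q:
  (11/2, 9/4) → f = 139/4
  (13/4, 0) → f = 65/2
  (0, 31/4) → f = -279/4
  (0, 0) → f = 0

At the optimal vertex, -8p + 8q = -26 and 8p + 8q = 62.
Solving simultaneously gives p = 11/2, q = 9/4.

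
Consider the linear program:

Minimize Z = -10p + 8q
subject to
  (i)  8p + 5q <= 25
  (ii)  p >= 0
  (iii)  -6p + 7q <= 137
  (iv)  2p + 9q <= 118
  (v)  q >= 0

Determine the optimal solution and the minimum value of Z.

Feasible corners and Z = -10p + 8q:
  (0, 5) → Z = 40
  (25/8, 0) → Z = -125/4
  (0, 0) → Z = 0

At the optimal vertex, 8p + 5q = 25 and q = 0.
Solving simultaneously gives p = 25/8, q = 0.

p = 25/8, q = 0, minimum Z = -125/4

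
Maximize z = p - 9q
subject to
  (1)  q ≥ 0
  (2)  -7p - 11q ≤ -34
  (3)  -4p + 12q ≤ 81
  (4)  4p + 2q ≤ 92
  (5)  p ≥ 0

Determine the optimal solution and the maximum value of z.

p = 23, q = 0, maximum z = 23

Corner points and z = p - 9q:
  (34/7, 0) → z = 34/7
  (23, 0) → z = 23
  (0, 34/11) → z = -306/11
  (471/28, 173/14) → z = -2643/28
  (0, 27/4) → z = -243/4

The binding constraints are q = 0 and 4p + 2q = 92.
Solving simultaneously gives p = 23, q = 0.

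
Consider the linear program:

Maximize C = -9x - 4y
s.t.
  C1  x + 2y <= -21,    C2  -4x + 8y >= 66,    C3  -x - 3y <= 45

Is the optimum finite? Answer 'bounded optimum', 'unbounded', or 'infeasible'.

unbounded

From the feasible point (-75/4, -9/8), moving in the direction (-3, 1) keeps every constraint satisfied while C increases without bound.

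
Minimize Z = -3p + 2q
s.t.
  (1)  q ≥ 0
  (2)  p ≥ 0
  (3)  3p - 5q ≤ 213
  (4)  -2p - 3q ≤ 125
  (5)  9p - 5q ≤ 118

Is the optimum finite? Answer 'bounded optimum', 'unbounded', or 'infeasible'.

Vertices and Z = -3p + 2q:
  (0, 0) → Z = 0
  (118/9, 0) → Z = -118/3
The feasible region has finitely many vertices and no improving ray; the minimum is -118/3 at (118/9, 0).

bounded optimum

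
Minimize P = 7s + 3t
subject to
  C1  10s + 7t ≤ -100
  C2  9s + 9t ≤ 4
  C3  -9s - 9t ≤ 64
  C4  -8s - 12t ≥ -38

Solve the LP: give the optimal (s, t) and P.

Feasible corners and P = 7s + 3t:
  (-452/27, 260/27) → P = -2384/27
  (-733/32, 295/16) → P = -3361/32
  (-185/6, 427/18) → P = -434/3

s = -185/6, t = 427/18, minimum P = -434/3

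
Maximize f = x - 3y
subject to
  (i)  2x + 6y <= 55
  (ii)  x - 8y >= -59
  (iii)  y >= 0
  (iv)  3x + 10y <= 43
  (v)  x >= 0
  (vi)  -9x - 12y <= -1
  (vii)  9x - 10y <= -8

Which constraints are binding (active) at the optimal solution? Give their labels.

Extreme points and f = x - 3y:
  (0, 43/10) → f = -129/10
  (35/12, 137/40) → f = -883/120
  (0, 4/5) → f = -12/5

The maximum is at (0, 4/5). Substituting into each constraint, equality holds for (v) and (vii); the remaining constraints have slack.

(v) and (vii)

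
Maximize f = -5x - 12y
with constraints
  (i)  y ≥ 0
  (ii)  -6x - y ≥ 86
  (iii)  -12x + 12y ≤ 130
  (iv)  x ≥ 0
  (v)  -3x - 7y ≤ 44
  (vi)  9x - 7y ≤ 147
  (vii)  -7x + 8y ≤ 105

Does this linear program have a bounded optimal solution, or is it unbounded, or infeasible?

infeasible

The boundaries y = 0 and x = 0 meet at (0, 0), but that point violates -6x - y ≥ 86. Every candidate vertex is excluded by some other constraint, so the feasible region is empty.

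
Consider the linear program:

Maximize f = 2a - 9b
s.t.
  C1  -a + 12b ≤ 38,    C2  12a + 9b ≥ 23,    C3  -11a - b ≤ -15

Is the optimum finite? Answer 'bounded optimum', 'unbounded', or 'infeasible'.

unbounded

From the feasible point (142/133, 433/133), moving in the direction (12, 1) keeps every constraint satisfied while f increases without bound.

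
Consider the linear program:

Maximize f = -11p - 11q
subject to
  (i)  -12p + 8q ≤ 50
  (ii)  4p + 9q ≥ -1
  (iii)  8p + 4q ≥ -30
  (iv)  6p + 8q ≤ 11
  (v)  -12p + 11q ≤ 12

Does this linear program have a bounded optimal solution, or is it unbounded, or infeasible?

bounded optimum

Vertices and f = -11p - 11q:
  (107/22, -25/11) → f = -57/2
  (-119/152, 9/38) → f = 913/152
  (25/162, 34/27) → f = -2519/162
The feasible region has finitely many vertices and no improving ray; the maximum is 913/152 at (-119/152, 9/38).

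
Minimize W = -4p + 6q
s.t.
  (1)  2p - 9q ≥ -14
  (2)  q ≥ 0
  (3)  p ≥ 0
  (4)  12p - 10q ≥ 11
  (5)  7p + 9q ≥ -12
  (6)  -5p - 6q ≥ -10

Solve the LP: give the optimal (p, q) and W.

Corner points and W = -4p + 6q:
  (11/12, 0) → W = -11/3
  (2, 0) → W = -8
  (83/61, 65/122) → W = -137/61

At the optimal vertex, q = 0 and -5p - 6q = -10.
Solving simultaneously gives p = 2, q = 0.

p = 2, q = 0, minimum W = -8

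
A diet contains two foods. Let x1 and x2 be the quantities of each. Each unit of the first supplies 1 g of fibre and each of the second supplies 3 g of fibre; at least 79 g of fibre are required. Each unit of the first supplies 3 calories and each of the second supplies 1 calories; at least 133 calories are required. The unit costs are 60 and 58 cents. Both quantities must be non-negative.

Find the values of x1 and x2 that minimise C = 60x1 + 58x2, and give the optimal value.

Extreme points and C = 60x1 + 58x2:
  (0, 133) → C = 7714
  (79, 0) → C = 4740
  (40, 13) → C = 3154
The feasible region is unbounded (it extends along (0, 1), (1, 0)), but C strictly increases along every unbounded feasible direction, so there is no improving ray and the minimum is attained at a vertex.

x1 = 40, x2 = 13, minimum C = 3154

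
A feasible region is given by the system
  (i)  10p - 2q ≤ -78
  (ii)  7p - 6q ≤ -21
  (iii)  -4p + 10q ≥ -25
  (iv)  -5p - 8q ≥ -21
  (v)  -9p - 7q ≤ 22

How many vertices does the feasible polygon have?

Intersecting each pair of boundary lines and keeping only the points that satisfy every inequality leaves:
  (-97/15, 20/3)
  (-295/44, 241/44)
  (-323/37, 299/37)

3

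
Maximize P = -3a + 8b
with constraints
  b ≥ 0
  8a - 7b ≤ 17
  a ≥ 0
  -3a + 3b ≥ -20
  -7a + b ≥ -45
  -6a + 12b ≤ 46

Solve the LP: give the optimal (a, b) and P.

Vertices and P = -3a + 8b:
  (17/8, 0) → P = -51/8
  (0, 0) → P = 0
  (298/41, 241/41) → P = 1034/41
  (0, 23/6) → P = 92/3
  (293/39, 296/39) → P = 1489/39

At the optimal vertex, -7a + b = -45 and -6a + 12b = 46.
Solving simultaneously gives a = 293/39, b = 296/39.

a = 293/39, b = 296/39, maximum P = 1489/39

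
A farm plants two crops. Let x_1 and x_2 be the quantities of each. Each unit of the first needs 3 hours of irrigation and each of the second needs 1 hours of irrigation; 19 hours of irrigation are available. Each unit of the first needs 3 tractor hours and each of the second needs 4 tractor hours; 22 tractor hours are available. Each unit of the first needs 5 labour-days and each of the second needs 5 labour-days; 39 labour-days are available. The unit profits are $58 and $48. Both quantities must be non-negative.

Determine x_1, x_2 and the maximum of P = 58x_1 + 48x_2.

Corner points and P = 58x_1 + 48x_2:
  (0, 0) → P = 0
  (0, 11/2) → P = 264
  (19/3, 0) → P = 1102/3
  (6, 1) → P = 396

At the optimal vertex, 3x_1 + x_2 = 19 and 3x_1 + 4x_2 = 22.
Solving simultaneously gives x_1 = 6, x_2 = 1.

x_1 = 6, x_2 = 1, maximum P = 396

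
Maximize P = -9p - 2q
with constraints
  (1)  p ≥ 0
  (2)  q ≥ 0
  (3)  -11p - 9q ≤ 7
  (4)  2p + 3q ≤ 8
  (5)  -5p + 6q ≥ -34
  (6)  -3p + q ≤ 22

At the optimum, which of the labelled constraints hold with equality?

Vertices and P = -9p - 2q:
  (0, 0) → P = 0
  (0, 8/3) → P = -16/3
  (4, 0) → P = -36

The maximum is at (0, 0). Substituting into each constraint, equality holds for (1) and (2); the remaining constraints have slack.

(1) and (2)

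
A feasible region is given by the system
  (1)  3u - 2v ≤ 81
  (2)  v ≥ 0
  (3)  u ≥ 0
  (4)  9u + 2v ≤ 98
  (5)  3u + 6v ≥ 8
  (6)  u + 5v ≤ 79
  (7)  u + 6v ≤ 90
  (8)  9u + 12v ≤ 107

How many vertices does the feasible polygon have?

The feasible vertices (each the meet of two boundaries and inside every other half-plane) are:
  (98/9, 0)
  (8/3, 0)
  (0, 4/3)
  (0, 107/12)
  (481/45, 9/10)

5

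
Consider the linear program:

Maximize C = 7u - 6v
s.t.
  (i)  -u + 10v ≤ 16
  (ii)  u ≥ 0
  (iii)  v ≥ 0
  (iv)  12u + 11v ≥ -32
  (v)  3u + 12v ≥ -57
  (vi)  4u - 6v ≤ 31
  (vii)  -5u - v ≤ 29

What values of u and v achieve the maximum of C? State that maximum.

u = 203/17, v = 95/34, maximum C = 1136/17

Extreme points and C = 7u - 6v:
  (0, 8/5) → C = -48/5
  (203/17, 95/34) → C = 1136/17
  (0, 0) → C = 0
  (31/4, 0) → C = 217/4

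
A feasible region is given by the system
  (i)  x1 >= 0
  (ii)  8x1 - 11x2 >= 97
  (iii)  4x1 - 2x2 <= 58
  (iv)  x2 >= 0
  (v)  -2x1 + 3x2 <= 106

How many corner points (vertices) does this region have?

The feasible vertices (each the meet of two boundaries and inside every other half-plane) are:
  (111/7, 19/7)
  (97/8, 0)
  (29/2, 0)

3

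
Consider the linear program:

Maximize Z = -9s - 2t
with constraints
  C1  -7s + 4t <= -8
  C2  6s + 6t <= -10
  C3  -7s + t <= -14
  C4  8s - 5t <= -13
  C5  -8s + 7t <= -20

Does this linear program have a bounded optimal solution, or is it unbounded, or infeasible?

infeasible

The boundaries 6s + 6t = -10 and -7s + t = -14 meet at (37/24, -77/24), but that point violates 8s - 5t ≤ -13. Every candidate vertex is excluded by some other constraint, so the feasible region is empty.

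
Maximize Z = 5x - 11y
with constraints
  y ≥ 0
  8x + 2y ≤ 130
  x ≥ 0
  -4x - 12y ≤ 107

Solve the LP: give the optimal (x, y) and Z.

x = 65/4, y = 0, maximum Z = 325/4

Extreme points and Z = 5x - 11y:
  (65/4, 0) → Z = 325/4
  (0, 0) → Z = 0
  (0, 65) → Z = -715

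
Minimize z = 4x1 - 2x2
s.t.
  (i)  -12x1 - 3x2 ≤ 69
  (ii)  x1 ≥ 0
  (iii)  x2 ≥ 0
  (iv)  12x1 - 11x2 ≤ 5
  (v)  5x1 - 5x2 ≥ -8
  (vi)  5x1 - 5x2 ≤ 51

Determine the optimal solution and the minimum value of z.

x1 = 0, x2 = 8/5, minimum z = -16/5

Corner points and z = 4x1 - 2x2:
  (0, 0) → z = 0
  (0, 8/5) → z = -16/5
  (5/12, 0) → z = 5/3
  (113/5, 121/5) → z = 42

At the optimal vertex, x1 = 0 and 5x1 - 5x2 = -8.
Solving simultaneously gives x1 = 0, x2 = 8/5.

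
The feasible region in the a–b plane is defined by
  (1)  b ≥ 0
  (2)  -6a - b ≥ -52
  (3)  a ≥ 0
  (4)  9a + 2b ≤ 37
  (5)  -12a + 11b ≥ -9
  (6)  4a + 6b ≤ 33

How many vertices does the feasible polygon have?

5

Of the 15 pairwise boundary intersections, those satisfying every inequality are:
  (0, 0)
  (3/4, 0)
  (0, 11/2)
  (425/123, 121/41)
  (78/23, 149/46)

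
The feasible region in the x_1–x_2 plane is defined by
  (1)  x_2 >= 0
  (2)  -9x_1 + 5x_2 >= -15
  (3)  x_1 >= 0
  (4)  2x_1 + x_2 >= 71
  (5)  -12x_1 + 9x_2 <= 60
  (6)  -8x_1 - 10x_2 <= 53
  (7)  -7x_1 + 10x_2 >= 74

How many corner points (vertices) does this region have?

3

The feasible vertices (each the meet of two boundaries and inside every other half-plane) are:
  (370/19, 609/19)
  (145/7, 240/7)
  (193/10, 162/5)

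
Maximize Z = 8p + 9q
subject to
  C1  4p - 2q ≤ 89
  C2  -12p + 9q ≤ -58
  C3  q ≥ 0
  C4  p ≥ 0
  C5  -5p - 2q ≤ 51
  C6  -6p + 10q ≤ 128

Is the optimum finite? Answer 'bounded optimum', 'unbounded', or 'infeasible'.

bounded optimum

Vertices and Z = 8p + 9q:
  (89/4, 0) → Z = 178
  (573/14, 523/14) → Z = 9291/14
  (29/6, 0) → Z = 116/3
  (866/33, 314/11) → Z = 15406/33
The feasible region has finitely many vertices and no improving ray; the maximum is 9291/14 at (573/14, 523/14).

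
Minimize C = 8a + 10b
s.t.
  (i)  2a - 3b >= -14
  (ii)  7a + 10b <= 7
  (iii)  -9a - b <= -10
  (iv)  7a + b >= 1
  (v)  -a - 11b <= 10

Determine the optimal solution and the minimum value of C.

a = 60/49, b = -50/49, minimum C = -20/49

Extreme points and C = 8a + 10b:
  (93/83, -7/83) → C = 674/83
  (177/67, -77/67) → C = 646/67
  (60/49, -50/49) → C = -20/49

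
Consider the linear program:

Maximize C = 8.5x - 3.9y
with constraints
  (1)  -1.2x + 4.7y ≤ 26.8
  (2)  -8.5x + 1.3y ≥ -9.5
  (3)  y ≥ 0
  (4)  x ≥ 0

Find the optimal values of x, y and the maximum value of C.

Feasible corners and C = 8.5x - 3.9y:
  (7949/3839, 23920/3839) → C = -51443/7678
  (0, 268/47) → C = -5226/235
  (19/17, 0) → C = 19/2
  (0, 0) → C = 0

x = 19/17, y = 0, maximum C = 19/2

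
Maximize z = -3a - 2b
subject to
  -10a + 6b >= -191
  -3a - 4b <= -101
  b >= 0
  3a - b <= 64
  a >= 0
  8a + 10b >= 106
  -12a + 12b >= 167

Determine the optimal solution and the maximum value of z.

a = 0, b = 101/4, maximum z = -101/2

Feasible corners and z = -3a - 2b:
  (0, 101/4) → z = -101/2
  (136/21, 571/28) → z = -843/14
  (935/24, 423/8) → z = -1781/8
The feasible region is unbounded (it extends along (0, 1), (1, 3)), but z strictly decreases along every unbounded feasible direction, so there is no improving ray and the maximum is attained at a vertex.

At the optimal vertex, -3a - 4b = -101 and a = 0.
Solving simultaneously gives a = 0, b = 101/4.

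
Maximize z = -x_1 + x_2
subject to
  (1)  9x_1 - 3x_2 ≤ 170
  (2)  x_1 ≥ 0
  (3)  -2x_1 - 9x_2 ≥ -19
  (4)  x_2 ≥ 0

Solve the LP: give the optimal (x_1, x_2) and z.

Corner points and z = -x_1 + x_2:
  (0, 19/9) → z = 19/9
  (0, 0) → z = 0
  (19/2, 0) → z = -19/2

x_1 = 0, x_2 = 19/9, maximum z = 19/9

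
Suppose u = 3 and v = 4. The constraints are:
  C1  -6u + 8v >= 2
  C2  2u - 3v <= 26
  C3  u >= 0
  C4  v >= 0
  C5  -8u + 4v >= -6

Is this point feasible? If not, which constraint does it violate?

not feasible — violates C5

Constraint C5: -8u + 4v = -8, which is not ≥ -6. All other constraints are satisfied.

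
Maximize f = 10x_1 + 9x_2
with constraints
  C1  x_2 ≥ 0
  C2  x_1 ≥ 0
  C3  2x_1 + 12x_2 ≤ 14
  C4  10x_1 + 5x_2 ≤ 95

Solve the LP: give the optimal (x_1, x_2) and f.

At the optimal vertex, x_2 = 0 and 2x_1 + 12x_2 = 14.
Solving simultaneously gives x_1 = 7, x_2 = 0.

x_1 = 7, x_2 = 0, maximum f = 70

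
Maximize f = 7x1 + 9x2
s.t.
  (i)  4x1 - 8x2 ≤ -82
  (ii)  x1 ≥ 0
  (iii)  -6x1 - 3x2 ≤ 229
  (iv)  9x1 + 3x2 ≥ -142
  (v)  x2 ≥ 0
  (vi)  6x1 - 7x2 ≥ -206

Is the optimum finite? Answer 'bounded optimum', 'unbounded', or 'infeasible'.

unbounded

From the feasible point (0, 41/4), moving in the direction (8, 4) keeps every constraint satisfied while f increases without bound.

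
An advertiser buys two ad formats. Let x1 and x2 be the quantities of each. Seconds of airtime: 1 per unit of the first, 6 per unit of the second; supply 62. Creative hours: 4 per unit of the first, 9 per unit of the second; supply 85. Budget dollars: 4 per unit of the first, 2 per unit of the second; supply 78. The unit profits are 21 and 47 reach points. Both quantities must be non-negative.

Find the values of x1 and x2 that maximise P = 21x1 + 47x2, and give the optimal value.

The optimum lies where 4x1 + 9x2 = 85 and 4x1 + 2x2 = 78.
Solving simultaneously gives x1 = 19, x2 = 1.

x1 = 19, x2 = 1, maximum P = 446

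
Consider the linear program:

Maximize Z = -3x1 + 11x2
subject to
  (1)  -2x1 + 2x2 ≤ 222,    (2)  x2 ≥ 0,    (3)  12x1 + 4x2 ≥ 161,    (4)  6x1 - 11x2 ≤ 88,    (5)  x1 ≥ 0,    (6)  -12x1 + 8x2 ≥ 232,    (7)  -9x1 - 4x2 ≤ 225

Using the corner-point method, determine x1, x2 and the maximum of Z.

Vertices and Z = -3x1 + 11x2:
  (0, 111) → Z = 1221
  (164, 275) → Z = 2533
  (0, 161/4) → Z = 1771/4
  (5/2, 131/4) → Z = 1411/4

The optimum lies where -2x1 + 2x2 = 222 and -12x1 + 8x2 = 232.
Solving simultaneously gives x1 = 164, x2 = 275.

x1 = 164, x2 = 275, maximum Z = 2533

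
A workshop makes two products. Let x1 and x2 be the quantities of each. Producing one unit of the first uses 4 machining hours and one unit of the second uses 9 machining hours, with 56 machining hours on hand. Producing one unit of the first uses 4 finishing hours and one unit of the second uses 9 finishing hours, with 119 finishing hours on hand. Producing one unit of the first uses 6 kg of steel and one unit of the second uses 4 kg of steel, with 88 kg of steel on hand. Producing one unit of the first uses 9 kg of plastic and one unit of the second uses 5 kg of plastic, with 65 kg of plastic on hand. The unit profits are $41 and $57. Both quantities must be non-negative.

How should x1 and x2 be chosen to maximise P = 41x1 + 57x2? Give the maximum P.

x1 = 5, x2 = 4, maximum P = 433

Vertices and P = 41x1 + 57x2:
  (0, 0) → P = 0
  (0, 56/9) → P = 1064/3
  (65/9, 0) → P = 2665/9
  (5, 4) → P = 433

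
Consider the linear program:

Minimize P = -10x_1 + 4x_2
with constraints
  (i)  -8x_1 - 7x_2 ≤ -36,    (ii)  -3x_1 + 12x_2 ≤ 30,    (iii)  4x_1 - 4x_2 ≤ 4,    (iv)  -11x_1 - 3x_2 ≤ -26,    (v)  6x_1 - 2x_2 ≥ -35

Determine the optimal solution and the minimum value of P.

x_1 = 14/3, x_2 = 11/3, minimum P = -32

Extreme points and P = -10x_1 + 4x_2:
  (74/39, 116/39) → P = -92/13
  (43/15, 28/15) → P = -106/5
  (14/3, 11/3) → P = -32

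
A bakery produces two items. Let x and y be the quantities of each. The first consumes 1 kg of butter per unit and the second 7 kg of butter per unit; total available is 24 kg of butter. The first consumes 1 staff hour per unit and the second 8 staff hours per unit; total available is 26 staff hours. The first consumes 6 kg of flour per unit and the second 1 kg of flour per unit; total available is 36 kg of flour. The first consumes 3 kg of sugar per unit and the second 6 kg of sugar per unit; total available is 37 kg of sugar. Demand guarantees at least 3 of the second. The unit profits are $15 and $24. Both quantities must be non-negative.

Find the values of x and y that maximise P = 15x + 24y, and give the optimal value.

x = 2, y = 3, maximum P = 102

Feasible corners and P = 15x + 24y:
  (0, 13/4) → P = 78
  (0, 3) → P = 72
  (2, 3) → P = 102

At the optimal vertex, x + 8y = 26 and y = 3.
Solving simultaneously gives x = 2, y = 3.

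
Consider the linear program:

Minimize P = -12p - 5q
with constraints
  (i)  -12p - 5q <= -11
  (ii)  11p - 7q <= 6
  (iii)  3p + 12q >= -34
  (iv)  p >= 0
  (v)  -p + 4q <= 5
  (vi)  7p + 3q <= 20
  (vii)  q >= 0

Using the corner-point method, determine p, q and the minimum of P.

p = 59/37, q = 61/37, minimum P = -1013/37

Feasible corners and P = -12p - 5q:
  (107/139, 49/139) → P = -11
  (19/53, 71/53) → P = -11
  (59/37, 61/37) → P = -1013/37

The binding constraints are 11p - 7q = 6 and -p + 4q = 5.
Solving simultaneously gives p = 59/37, q = 61/37.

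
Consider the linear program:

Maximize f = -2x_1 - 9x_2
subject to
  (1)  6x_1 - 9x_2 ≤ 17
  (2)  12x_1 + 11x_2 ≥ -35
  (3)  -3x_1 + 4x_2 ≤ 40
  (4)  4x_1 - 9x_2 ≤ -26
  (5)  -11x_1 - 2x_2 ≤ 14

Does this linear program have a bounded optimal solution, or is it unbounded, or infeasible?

Corner points and f = -2x_1 - 9x_2:
  (43/2, 112/9) → f = -155
  (-68/25, 199/25) → f = -331/5
  (-178/107, 230/107) → f = -1714/107
The feasible region has finitely many vertices and no improving ray; the maximum is -1714/107 at (-178/107, 230/107).

bounded optimum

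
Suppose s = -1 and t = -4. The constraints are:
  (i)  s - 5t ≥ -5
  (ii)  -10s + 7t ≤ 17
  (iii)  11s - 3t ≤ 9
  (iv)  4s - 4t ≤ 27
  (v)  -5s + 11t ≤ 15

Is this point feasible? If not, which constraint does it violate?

feasible

(i): 19 ≥ -5 ✓
(ii): -18 ≤ 17 ✓
(iii): 1 ≤ 9 ✓
(iv): 12 ≤ 27 ✓
(v): -39 ≤ 15 ✓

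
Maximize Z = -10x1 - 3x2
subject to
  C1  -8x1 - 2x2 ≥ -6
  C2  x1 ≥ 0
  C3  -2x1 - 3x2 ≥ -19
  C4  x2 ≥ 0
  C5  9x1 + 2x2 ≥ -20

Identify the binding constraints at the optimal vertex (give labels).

C2 and C4

Extreme points and Z = -10x1 - 3x2:
  (0, 3) → Z = -9
  (3/4, 0) → Z = -15/2
  (0, 0) → Z = 0

The maximum is at (0, 0). Substituting into each constraint, equality holds for C2 and C4; the remaining constraints have slack.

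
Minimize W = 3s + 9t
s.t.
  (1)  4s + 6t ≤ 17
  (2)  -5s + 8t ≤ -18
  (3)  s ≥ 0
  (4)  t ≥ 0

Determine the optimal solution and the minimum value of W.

s = 18/5, t = 0, minimum W = 54/5

Corner points and W = 3s + 9t:
  (122/31, 13/62) → W = 849/62
  (17/4, 0) → W = 51/4
  (18/5, 0) → W = 54/5

The binding constraints are -5s + 8t = -18 and t = 0.
Solving simultaneously gives s = 18/5, t = 0.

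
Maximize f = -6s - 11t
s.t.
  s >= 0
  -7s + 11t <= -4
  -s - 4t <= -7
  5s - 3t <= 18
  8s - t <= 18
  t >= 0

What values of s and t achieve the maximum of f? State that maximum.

s = 31/13, t = 15/13, maximum f = -27

At the optimal vertex, -7s + 11t = -4 and -s - 4t = -7.
Solving simultaneously gives s = 31/13, t = 15/13.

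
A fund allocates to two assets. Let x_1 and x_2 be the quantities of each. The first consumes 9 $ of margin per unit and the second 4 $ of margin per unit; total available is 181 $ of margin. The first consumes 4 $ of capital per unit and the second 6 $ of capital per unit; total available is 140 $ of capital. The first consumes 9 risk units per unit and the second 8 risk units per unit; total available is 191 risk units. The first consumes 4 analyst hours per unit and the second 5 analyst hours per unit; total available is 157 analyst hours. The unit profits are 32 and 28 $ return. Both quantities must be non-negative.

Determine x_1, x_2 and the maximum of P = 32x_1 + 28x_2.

Corner points and P = 32x_1 + 28x_2:
  (0, 0) → P = 0
  (0, 70/3) → P = 1960/3
  (181/9, 0) → P = 5792/9
  (19, 5/2) → P = 678
  (13/11, 248/11) → P = 7360/11

x_1 = 19, x_2 = 5/2, maximum P = 678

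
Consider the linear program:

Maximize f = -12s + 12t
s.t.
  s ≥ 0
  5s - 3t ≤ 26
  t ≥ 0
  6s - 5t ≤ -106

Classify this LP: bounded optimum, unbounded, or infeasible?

From the feasible point (0, 106/5), moving in the direction (0, 1) keeps every constraint satisfied while f increases without bound.

unbounded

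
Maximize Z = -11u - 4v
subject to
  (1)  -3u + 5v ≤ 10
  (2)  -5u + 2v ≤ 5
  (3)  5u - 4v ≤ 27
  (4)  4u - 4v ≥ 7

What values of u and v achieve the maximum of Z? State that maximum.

u = -37/5, v = -16, maximum Z = 727/5

Vertices and Z = -11u - 4v:
  (175/13, 131/13) → Z = -2449/13
  (75/8, 61/8) → Z = -1069/8
  (-37/5, -16) → Z = 727/5
  (-17/6, -55/12) → Z = 99/2

At the optimal vertex, -5u + 2v = 5 and 5u - 4v = 27.
Solving simultaneously gives u = -37/5, v = -16.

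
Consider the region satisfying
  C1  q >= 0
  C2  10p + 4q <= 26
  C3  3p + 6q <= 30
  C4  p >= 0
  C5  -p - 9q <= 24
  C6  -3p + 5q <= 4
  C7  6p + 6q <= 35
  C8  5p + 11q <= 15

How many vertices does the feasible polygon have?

5

Of the 28 pairwise boundary intersections, those satisfying every inequality are:
  (13/5, 0)
  (0, 0)
  (113/45, 2/9)
  (0, 4/5)
  (31/58, 65/58)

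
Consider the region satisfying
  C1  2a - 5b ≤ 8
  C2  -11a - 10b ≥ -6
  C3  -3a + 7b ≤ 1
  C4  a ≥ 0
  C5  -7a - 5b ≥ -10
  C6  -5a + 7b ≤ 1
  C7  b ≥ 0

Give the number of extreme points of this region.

Of the 21 pairwise boundary intersections, those satisfying every inequality are:
  (32/107, 29/107)
  (6/11, 0)
  (0, 1/7)
  (0, 0)

4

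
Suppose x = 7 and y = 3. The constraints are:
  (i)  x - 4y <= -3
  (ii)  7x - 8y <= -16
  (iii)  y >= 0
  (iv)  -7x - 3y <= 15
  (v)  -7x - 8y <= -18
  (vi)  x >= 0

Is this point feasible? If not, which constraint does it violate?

Constraint (ii): 7x - 8y = 25, which is not ≤ -16. All other constraints are satisfied.

not feasible — violates (ii)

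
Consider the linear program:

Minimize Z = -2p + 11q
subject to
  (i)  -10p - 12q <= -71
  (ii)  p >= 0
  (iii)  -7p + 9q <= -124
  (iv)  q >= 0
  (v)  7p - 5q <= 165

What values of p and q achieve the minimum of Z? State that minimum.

At the optimal vertex, q = 0 and 7p - 5q = 165.
Solving simultaneously gives p = 165/7, q = 0.

p = 165/7, q = 0, minimum Z = -330/7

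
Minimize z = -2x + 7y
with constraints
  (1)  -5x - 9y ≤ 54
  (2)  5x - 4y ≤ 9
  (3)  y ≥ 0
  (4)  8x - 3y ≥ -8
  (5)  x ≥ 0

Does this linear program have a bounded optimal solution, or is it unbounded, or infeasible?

Extreme points and z = -2x + 7y:
  (9/5, 0) → z = -18/5
  (0, 0) → z = 0
  (0, 8/3) → z = 56/3
The feasible region has finitely many vertices and no improving ray; the minimum is -18/5 at (9/5, 0).

bounded optimum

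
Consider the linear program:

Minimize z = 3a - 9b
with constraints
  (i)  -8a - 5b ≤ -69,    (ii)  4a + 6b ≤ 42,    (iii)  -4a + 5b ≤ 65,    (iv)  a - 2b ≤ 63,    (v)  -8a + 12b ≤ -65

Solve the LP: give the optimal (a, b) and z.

a = 149/16, b = 19/24, minimum z = 333/16

Corner points and z = 3a - 9b:
  (151/7, -145/7) → z = 1758/7
  (1153/136, 4/17) → z = 3171/136
  (33, -15) → z = 234
  (149/16, 19/24) → z = 333/16

The optimum lies where 4a + 6b = 42 and -8a + 12b = -65.
Solving simultaneously gives a = 149/16, b = 19/24.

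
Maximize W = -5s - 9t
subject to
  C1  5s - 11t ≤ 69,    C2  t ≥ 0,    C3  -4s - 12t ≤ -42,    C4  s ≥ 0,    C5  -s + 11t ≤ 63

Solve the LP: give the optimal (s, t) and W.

s = 0, t = 7/2, maximum W = -63/2

Corner points and W = -5s - 9t:
  (69/5, 0) → W = -69
  (33, 96/11) → W = -2679/11
  (21/2, 0) → W = -105/2
  (0, 7/2) → W = -63/2
  (0, 63/11) → W = -567/11

At the optimal vertex, -4s - 12t = -42 and s = 0.
Solving simultaneously gives s = 0, t = 7/2.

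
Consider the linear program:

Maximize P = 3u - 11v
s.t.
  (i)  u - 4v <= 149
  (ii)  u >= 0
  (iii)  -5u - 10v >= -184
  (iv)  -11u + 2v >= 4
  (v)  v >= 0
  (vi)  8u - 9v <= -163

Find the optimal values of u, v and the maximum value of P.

u = 0, v = 163/9, maximum P = -1793/9

At the optimal vertex, u = 0 and 8u - 9v = -163.
Solving simultaneously gives u = 0, v = 163/9.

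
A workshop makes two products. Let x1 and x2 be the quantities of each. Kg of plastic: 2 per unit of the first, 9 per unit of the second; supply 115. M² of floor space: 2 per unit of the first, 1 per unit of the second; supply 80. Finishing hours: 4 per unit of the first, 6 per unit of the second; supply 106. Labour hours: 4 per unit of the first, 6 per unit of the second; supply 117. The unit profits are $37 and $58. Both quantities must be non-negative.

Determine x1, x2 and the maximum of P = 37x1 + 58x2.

x1 = 11, x2 = 31/3, maximum P = 3019/3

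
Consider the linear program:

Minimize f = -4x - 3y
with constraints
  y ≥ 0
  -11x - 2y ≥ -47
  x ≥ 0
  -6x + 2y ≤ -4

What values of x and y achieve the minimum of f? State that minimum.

Corner points and f = -4x - 3y:
  (47/11, 0) → f = -188/11
  (2/3, 0) → f = -8/3
  (3, 7) → f = -33

The binding constraints are -11x - 2y = -47 and -6x + 2y = -4.
Solving simultaneously gives x = 3, y = 7.

x = 3, y = 7, minimum f = -33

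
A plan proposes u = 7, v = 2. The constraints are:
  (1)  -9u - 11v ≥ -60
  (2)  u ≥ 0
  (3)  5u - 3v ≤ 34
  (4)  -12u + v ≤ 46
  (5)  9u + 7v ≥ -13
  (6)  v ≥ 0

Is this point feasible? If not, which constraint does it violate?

Constraint (1): -9u - 11v = -85, which is not ≥ -60. All other constraints are satisfied.

not feasible — violates (1)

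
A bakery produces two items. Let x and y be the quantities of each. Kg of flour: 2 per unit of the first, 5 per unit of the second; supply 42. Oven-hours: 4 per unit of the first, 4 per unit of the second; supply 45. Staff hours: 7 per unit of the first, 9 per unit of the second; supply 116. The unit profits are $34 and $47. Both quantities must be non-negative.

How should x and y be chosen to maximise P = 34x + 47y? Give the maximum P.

x = 19/4, y = 13/2, maximum P = 467

Vertices and P = 34x + 47y:
  (0, 0) → P = 0
  (0, 42/5) → P = 1974/5
  (45/4, 0) → P = 765/2
  (19/4, 13/2) → P = 467

At the optimal vertex, 2x + 5y = 42 and 4x + 4y = 45.
Solving simultaneously gives x = 19/4, y = 13/2.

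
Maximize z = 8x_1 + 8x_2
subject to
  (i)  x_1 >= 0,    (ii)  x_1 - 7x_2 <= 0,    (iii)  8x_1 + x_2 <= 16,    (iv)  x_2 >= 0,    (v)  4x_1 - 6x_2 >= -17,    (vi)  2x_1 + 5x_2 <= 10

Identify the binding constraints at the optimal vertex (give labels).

(iii) and (vi)

Feasible corners and z = 8x_1 + 8x_2:
  (0, 0) → z = 0
  (0, 2) → z = 16
  (112/57, 16/57) → z = 1024/57
  (35/19, 24/19) → z = 472/19

The maximum is at (35/19, 24/19). Substituting into each constraint, equality holds for (iii) and (vi); the remaining constraints have slack.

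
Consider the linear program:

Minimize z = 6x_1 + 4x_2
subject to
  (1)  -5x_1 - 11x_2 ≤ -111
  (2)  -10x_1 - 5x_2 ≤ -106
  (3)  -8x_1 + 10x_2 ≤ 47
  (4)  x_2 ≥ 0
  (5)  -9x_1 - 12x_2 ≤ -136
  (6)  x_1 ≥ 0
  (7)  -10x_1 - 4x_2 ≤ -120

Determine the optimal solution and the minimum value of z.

Feasible corners and z = 6x_1 + 4x_2:
  (111/5, 0) → z = 666/5
  (146/15, 17/3) → z = 1216/15
  (23/3, 65/6) → z = 268/3
The feasible region is unbounded (it extends along (5, 4), (1, 0)), but z strictly increases along every unbounded feasible direction, so there is no improving ray and the minimum is attained at a vertex.

x_1 = 146/15, x_2 = 17/3, minimum z = 1216/15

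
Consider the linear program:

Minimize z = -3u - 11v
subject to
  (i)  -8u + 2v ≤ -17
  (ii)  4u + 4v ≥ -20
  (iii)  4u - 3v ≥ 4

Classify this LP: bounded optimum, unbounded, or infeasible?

unbounded

From the feasible point (7/10, -57/10), moving in the direction (3, 4) keeps every constraint satisfied while z decreases without bound.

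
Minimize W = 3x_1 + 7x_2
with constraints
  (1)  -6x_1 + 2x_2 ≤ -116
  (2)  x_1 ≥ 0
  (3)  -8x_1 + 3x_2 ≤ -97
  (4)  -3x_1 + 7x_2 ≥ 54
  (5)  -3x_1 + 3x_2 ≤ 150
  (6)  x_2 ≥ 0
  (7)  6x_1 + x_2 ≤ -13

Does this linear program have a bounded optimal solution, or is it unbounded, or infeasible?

infeasible

The boundaries -6x_1 + 2x_2 = -116 and -3x_1 + 7x_2 = 54 meet at (230/9, 56/3), but that point violates 6x_1 + x_2 ≤ -13. Every candidate vertex is excluded by some other constraint, so the feasible region is empty.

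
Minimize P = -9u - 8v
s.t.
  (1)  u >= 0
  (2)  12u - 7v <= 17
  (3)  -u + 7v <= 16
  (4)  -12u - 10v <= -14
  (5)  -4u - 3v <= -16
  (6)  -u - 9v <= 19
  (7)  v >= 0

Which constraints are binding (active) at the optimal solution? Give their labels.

Vertices and P = -9u - 8v:
  (3, 19/7) → P = -341/7
  (163/64, 31/16) → P = -2459/64
  (64/31, 80/31) → P = -1216/31

The minimum is at (3, 19/7). Substituting into each constraint, equality holds for (2) and (3); the remaining constraints have slack.

(2) and (3)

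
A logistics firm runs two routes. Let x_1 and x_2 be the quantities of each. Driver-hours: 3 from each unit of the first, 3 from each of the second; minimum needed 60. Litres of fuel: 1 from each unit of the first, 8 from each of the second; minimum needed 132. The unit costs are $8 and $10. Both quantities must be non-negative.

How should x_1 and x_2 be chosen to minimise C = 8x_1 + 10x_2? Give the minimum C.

x_1 = 4, x_2 = 16, minimum C = 192

The feasible region is unbounded (it extends along (0, 1), (1, 0)), but C strictly increases along every unbounded feasible direction, so there is no improving ray and the minimum is attained at a vertex.

At the optimal vertex, 3x_1 + 3x_2 = 60 and x_1 + 8x_2 = 132.
Solving simultaneously gives x_1 = 4, x_2 = 16.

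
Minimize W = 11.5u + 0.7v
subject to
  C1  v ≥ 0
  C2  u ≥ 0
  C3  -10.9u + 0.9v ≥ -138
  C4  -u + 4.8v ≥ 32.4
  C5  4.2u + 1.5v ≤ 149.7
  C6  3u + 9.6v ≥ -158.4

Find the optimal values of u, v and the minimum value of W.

Feasible corners and W = 11.5u + 0.7v:
  (0, 27/4) → W = 189/40
  (0, 499/5) → W = 3493/50
  (11526/857, 8186/857) → W = 691396/4285
  (11391/671, 35071/671) → W = 777731/3355

The binding constraints are u = 0 and -u + 4.8v = 32.4.
Solving simultaneously gives u = 0, v = 27/4.

u = 0, v = 6.75, minimum W = 4.725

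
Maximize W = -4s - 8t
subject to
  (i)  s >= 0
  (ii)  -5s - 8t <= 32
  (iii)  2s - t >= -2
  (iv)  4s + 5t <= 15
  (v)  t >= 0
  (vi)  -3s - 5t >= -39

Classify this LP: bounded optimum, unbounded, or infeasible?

Feasible corners and W = -4s - 8t:
  (0, 2) → W = -16
  (0, 0) → W = 0
  (5/14, 19/7) → W = -162/7
  (15/4, 0) → W = -15
The feasible region has finitely many vertices and no improving ray; the maximum is 0 at (0, 0).

bounded optimum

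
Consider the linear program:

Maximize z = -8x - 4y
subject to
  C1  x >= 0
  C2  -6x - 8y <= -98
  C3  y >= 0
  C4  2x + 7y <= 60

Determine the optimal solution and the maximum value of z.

x = 103/13, y = 82/13, maximum z = -1152/13

Feasible corners and z = -8x - 4y:
  (49/3, 0) → z = -392/3
  (103/13, 82/13) → z = -1152/13
  (30, 0) → z = -240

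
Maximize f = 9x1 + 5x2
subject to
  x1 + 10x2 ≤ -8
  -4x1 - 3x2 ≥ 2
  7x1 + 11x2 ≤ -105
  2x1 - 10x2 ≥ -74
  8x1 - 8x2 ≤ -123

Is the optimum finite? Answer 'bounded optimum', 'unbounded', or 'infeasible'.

bounded optimum

Vertices and f = 9x1 + 5x2:
  (-962/59, 49/59) → f = -8413/59
  (-82/3, 29/15) → f = -709/3
  (-731/48, 7/48) → f = -409/3
The feasible region has finitely many vertices and no improving ray; the maximum is -409/3 at (-731/48, 7/48).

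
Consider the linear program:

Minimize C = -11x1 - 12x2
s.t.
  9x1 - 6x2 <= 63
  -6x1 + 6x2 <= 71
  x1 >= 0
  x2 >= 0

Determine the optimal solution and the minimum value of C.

Vertices and C = -11x1 - 12x2:
  (134/3, 113/2) → C = -3508/3
  (7, 0) → C = -77
  (0, 71/6) → C = -142
  (0, 0) → C = 0

The optimum lies where 9x1 - 6x2 = 63 and -6x1 + 6x2 = 71.
Solving simultaneously gives x1 = 134/3, x2 = 113/2.

x1 = 134/3, x2 = 113/2, minimum C = -3508/3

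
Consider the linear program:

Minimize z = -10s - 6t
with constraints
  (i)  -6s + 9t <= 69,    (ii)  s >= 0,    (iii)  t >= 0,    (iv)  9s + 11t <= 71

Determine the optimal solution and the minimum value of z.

s = 71/9, t = 0, minimum z = -710/9

Corner points and z = -10s - 6t:
  (0, 0) → z = 0
  (0, 71/11) → z = -426/11
  (71/9, 0) → z = -710/9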